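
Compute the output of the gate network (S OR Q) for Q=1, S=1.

Substituting: (1 OR 1)
= 1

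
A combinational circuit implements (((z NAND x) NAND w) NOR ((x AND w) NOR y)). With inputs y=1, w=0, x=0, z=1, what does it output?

Substituting: (((1 NAND 0) NAND 0) NOR ((0 AND 0) NOR 1))
= 0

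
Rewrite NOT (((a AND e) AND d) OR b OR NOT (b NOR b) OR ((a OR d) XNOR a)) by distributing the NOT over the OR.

NOT ((a AND e) AND d) AND NOT b AND (b NOR b) AND NOT ((a OR d) XNOR a)
De Morgan's: NOT(OR of terms) = AND of negations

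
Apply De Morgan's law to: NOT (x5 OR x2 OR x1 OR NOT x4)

NOT x5 AND NOT x2 AND NOT x1 AND x4
De Morgan's: NOT(OR of terms) = AND of negations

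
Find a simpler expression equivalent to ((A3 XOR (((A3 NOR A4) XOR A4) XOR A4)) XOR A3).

By XOR self-cancellation ((E XOR v) XOR v = E) then XOR self-cancellation ((E XOR v) XOR v = E):
= (A3 NOR A4)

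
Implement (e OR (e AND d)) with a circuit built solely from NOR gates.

((e NOR ((e NOR e) NOR (d NOR d))) NOR (e NOR ((e NOR e) NOR (d NOR d))))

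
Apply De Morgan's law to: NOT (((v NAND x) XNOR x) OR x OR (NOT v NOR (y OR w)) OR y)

NOT ((v NAND x) XNOR x) AND NOT x AND NOT (NOT v NOR (y OR w)) AND NOT y
De Morgan's: NOT(OR of terms) = AND of negations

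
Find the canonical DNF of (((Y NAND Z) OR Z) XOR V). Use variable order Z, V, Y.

(NOT Z AND NOT V AND NOT Y) OR (NOT Z AND NOT V AND Y) OR (Z AND NOT V AND NOT Y) OR (Z AND NOT V AND Y)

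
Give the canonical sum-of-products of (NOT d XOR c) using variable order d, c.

Σm(0, 3) = (NOT d AND NOT c) OR (d AND c)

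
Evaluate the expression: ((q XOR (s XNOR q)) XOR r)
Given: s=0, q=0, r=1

Substituting: ((0 XOR (0 XNOR 0)) XOR 1)
= 0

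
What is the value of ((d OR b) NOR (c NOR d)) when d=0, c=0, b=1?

Substituting: ((0 OR 1) NOR (0 NOR 0))
= 0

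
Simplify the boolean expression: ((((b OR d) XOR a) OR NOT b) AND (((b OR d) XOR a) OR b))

By distribution ((E OR v) AND (E OR NOT v) = E):
= ((b OR d) XOR a)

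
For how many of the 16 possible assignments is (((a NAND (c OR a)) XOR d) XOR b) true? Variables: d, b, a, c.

Satisfying assignments: (0,0,0,0), (0,0,0,1), (0,1,1,0), (0,1,1,1), (1,0,1,0), (1,0,1,1), (1,1,0,0), (1,1,0,1)
Count: 8 out of 16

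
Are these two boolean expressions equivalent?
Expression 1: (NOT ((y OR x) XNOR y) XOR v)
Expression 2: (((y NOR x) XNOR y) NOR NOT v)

No. Counterexample: with x=1, y=0, v=0, Expression 1 = 1 but Expression 2 = 0.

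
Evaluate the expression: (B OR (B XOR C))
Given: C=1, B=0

Substituting: (0 OR (0 XOR 1))
= 1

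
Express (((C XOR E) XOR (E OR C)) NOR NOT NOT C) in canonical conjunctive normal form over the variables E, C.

(E OR NOT C) AND (NOT E OR NOT C)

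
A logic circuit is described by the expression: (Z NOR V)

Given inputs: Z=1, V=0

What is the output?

Substituting: (1 NOR 0)
= 0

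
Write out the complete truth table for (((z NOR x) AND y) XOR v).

x | v | y | z | Output
----------------------
0 | 0 | 0 | 0 | 0
0 | 0 | 0 | 1 | 0
0 | 0 | 1 | 0 | 1
0 | 0 | 1 | 1 | 0
0 | 1 | 0 | 0 | 1
0 | 1 | 0 | 1 | 1
0 | 1 | 1 | 0 | 0
0 | 1 | 1 | 1 | 1
1 | 0 | 0 | 0 | 0
1 | 0 | 0 | 1 | 0
1 | 0 | 1 | 0 | 0
1 | 0 | 1 | 1 | 0
1 | 1 | 0 | 0 | 1
1 | 1 | 0 | 1 | 1
1 | 1 | 1 | 0 | 1
1 | 1 | 1 | 1 | 1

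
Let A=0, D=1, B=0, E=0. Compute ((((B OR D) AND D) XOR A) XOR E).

Substituting: ((((0 OR 1) AND 1) XOR 0) XOR 0)
= 1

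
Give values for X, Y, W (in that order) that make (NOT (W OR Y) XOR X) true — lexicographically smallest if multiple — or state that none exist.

X=0, Y=0, W=0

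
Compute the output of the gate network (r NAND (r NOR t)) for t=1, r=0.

Substituting: (0 NAND (0 NOR 1))
= 1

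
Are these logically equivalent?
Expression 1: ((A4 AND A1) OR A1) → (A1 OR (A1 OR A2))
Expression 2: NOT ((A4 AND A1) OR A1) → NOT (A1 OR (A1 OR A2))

No, Inverse is not equivalent to original (counterexample: A4=0, A1=0, A2=1)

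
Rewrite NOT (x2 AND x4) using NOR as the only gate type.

(((x2 NOR x2) NOR (x4 NOR x4)) NOR ((x2 NOR x2) NOR (x4 NOR x4)))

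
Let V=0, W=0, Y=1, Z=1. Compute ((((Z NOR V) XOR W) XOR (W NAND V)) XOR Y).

Substituting: ((((1 NOR 0) XOR 0) XOR (0 NAND 0)) XOR 1)
= 0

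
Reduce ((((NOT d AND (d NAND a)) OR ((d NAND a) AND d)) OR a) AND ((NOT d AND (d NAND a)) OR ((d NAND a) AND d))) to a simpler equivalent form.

By absorption (E AND (E OR v) = E) then distribution ((E AND v) OR (E AND NOT v) = E):
= (d NAND a)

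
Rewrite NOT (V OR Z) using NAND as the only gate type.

(((V NAND V) NAND (Z NAND Z)) NAND ((V NAND V) NAND (Z NAND Z)))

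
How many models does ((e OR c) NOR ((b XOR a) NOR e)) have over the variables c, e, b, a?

Satisfying assignments: (0,0,0,1), (0,0,1,0)
Count: 2 out of 16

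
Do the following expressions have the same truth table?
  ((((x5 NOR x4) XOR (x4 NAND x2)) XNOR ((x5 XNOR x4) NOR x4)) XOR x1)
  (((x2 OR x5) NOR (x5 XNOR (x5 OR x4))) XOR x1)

No. Counterexample: with x2=0, x4=0, x1=0, x5=0, Expression 1 = 1 but Expression 2 = 0.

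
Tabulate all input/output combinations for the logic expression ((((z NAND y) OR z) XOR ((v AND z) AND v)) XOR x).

x | v | z | y | Output
----------------------
0 | 0 | 0 | 0 | 1
0 | 0 | 0 | 1 | 1
0 | 0 | 1 | 0 | 1
0 | 0 | 1 | 1 | 1
0 | 1 | 0 | 0 | 1
0 | 1 | 0 | 1 | 1
0 | 1 | 1 | 0 | 0
0 | 1 | 1 | 1 | 0
1 | 0 | 0 | 0 | 0
1 | 0 | 0 | 1 | 0
1 | 0 | 1 | 0 | 0
1 | 0 | 1 | 1 | 0
1 | 1 | 0 | 0 | 0
1 | 1 | 0 | 1 | 0
1 | 1 | 1 | 0 | 1
1 | 1 | 1 | 1 | 1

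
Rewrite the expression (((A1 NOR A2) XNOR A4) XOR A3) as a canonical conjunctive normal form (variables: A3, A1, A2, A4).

(A3 OR A1 OR A2 OR A4) AND (A3 OR A1 OR NOT A2 OR NOT A4) AND (A3 OR NOT A1 OR A2 OR NOT A4) AND (A3 OR NOT A1 OR NOT A2 OR NOT A4) AND (NOT A3 OR A1 OR A2 OR NOT A4) AND (NOT A3 OR A1 OR NOT A2 OR A4) AND (NOT A3 OR NOT A1 OR A2 OR A4) AND (NOT A3 OR NOT A1 OR NOT A2 OR A4)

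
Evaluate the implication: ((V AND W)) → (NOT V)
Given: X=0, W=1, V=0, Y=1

Antecedent ((V AND W)) = 0; consequent (NOT V) = 1.
0 → 1 = 1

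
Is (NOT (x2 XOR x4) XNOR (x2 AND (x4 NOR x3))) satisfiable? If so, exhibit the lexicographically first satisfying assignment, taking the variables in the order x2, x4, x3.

x2=0, x4=1, x3=0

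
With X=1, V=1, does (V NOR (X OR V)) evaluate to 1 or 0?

Substituting: (1 NOR (1 OR 1))
= 0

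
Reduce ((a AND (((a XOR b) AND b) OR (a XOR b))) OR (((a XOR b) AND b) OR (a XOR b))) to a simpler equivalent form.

By absorption (E OR (E AND v) = E) then absorption (E OR (E AND v) = E):
= (a XOR b)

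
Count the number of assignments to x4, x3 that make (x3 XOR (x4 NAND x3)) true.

Satisfying assignments: (0,0), (1,0), (1,1)
Count: 3 out of 4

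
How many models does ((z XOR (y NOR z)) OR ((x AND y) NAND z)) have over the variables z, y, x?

Satisfying assignments: (0,0,0), (0,0,1), (0,1,0), (0,1,1), (1,0,0), (1,0,1), (1,1,0), (1,1,1)
Count: 8 out of 8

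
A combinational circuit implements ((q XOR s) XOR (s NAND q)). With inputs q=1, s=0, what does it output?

Substituting: ((1 XOR 0) XOR (0 NAND 1))
= 0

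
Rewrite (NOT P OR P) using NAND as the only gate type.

(((P NAND P) NAND (P NAND P)) NAND (P NAND P))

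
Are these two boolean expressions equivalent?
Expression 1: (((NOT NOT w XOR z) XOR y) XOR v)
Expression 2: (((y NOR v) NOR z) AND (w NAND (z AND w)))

No. Counterexample: with z=0, y=0, w=1, v=0, Expression 1 = 1 but Expression 2 = 0.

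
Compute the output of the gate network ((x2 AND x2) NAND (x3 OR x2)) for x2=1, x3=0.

Substituting: ((1 AND 1) NAND (0 OR 1))
= 0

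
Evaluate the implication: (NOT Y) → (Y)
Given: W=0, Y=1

Antecedent (NOT Y) = 0; consequent (Y) = 1.
0 → 1 = 1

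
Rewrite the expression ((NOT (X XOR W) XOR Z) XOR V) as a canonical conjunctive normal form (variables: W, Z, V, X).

(W OR Z OR V OR NOT X) AND (W OR Z OR NOT V OR X) AND (W OR NOT Z OR V OR X) AND (W OR NOT Z OR NOT V OR NOT X) AND (NOT W OR Z OR V OR X) AND (NOT W OR Z OR NOT V OR NOT X) AND (NOT W OR NOT Z OR V OR NOT X) AND (NOT W OR NOT Z OR NOT V OR X)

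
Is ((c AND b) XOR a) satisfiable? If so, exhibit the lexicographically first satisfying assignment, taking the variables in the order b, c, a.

b=0, c=0, a=1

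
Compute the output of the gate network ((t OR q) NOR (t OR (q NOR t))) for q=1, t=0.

Substituting: ((0 OR 1) NOR (0 OR (1 NOR 0)))
= 0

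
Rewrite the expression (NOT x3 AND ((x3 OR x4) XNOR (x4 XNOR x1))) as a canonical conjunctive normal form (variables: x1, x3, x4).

(x1 OR x3 OR x4) AND (x1 OR x3 OR NOT x4) AND (x1 OR NOT x3 OR x4) AND (x1 OR NOT x3 OR NOT x4) AND (NOT x1 OR NOT x3 OR x4) AND (NOT x1 OR NOT x3 OR NOT x4)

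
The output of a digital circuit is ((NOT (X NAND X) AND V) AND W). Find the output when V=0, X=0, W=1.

Substituting: ((NOT (0 NAND 0) AND 0) AND 1)
= 0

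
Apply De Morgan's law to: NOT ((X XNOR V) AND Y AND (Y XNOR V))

NOT (X XNOR V) OR NOT Y OR NOT (Y XNOR V)
De Morgan's: NOT(AND of terms) = OR of negations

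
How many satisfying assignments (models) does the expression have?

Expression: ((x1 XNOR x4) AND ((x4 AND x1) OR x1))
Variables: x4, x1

Satisfying assignments: (1,1)
Count: 1 out of 4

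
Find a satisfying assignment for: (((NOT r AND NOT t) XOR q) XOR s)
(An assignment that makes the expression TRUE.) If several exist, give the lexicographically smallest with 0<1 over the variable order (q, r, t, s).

q=0, r=0, t=0, s=0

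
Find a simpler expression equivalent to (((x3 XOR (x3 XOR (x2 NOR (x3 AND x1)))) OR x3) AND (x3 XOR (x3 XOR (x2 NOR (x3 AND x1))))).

By absorption (E AND (E OR v) = E) then XOR self-cancellation ((E XOR v) XOR v = E):
= (x2 NOR (x3 AND x1))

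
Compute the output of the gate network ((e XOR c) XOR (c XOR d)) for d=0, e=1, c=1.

Substituting: ((1 XOR 1) XOR (1 XOR 0))
= 1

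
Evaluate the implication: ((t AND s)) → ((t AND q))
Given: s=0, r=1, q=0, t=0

Antecedent ((t AND s)) = 0; consequent ((t AND q)) = 0.
0 → 0 = 1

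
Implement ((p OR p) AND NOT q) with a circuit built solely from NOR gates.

((((p NOR p) NOR (p NOR p)) NOR ((p NOR p) NOR (p NOR p))) NOR ((q NOR q) NOR (q NOR q)))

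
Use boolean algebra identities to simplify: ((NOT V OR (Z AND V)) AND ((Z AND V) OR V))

By distribution ((E OR v) AND (E OR NOT v) = E):
= (Z AND V)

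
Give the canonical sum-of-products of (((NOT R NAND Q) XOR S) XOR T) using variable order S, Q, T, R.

Σm(0, 1, 5, 6, 10, 11, 12, 15) = (NOT S AND NOT Q AND NOT T AND NOT R) OR (NOT S AND NOT Q AND NOT T AND R) OR (NOT S AND Q AND NOT T AND R) OR (NOT S AND Q AND T AND NOT R) OR (S AND NOT Q AND T AND NOT R) OR (S AND NOT Q AND T AND R) OR (S AND Q AND NOT T AND NOT R) OR (S AND Q AND T AND R)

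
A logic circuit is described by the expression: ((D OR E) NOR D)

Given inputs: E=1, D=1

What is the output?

Substituting: ((1 OR 1) NOR 1)
= 0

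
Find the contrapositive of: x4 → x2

Contrapositive: NOT x2 → NOT x4
Note: A statement and its contrapositive are logically equivalent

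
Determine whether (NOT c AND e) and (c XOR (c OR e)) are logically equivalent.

Yes, they are equivalent — the two output columns agree on all 4 assignments:
c | e | Expression 1 | Expression 2
-----------------------------------
0 | 0 | 0 | 0
0 | 1 | 1 | 1
1 | 0 | 0 | 0
1 | 1 | 0 | 0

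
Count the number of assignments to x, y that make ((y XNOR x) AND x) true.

Satisfying assignments: (1,1)
Count: 1 out of 4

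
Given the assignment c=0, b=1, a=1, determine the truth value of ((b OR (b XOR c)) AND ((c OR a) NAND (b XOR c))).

Substituting: ((1 OR (1 XOR 0)) AND ((0 OR 1) NAND (1 XOR 0)))
= 0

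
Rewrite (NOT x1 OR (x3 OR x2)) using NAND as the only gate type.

(((x1 NAND x1) NAND (x1 NAND x1)) NAND (((x3 NAND x3) NAND (x2 NAND x2)) NAND ((x3 NAND x3) NAND (x2 NAND x2))))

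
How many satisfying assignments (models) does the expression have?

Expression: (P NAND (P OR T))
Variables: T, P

Satisfying assignments: (0,0), (1,0)
Count: 2 out of 4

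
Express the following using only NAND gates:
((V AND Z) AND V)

((((V NAND Z) NAND (V NAND Z)) NAND V) NAND (((V NAND Z) NAND (V NAND Z)) NAND V))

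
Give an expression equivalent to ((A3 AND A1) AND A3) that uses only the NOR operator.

((((A3 NOR A3) NOR (A1 NOR A1)) NOR ((A3 NOR A3) NOR (A1 NOR A1))) NOR (A3 NOR A3))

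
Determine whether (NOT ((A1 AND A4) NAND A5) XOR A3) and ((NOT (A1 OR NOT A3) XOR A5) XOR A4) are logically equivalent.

No. Counterexample: with A1=0, A5=0, A3=0, A4=1, Expression 1 = 0 but Expression 2 = 1.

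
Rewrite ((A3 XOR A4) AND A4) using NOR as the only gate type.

((((((A3 NOR A4) NOR (A3 NOR A4)) NOR ((A3 NOR A4) NOR (A3 NOR A4))) NOR ((((A3 NOR A3) NOR (A4 NOR A4)) NOR ((A3 NOR A3) NOR (A4 NOR A4))) NOR (((A3 NOR A3) NOR (A4 NOR A4)) NOR ((A3 NOR A3) NOR (A4 NOR A4))))) NOR ((((A3 NOR A4) NOR (A3 NOR A4)) NOR ((A3 NOR A4) NOR (A3 NOR A4))) NOR ((((A3 NOR A3) NOR (A4 NOR A4)) NOR ((A3 NOR A3) NOR (A4 NOR A4))) NOR (((A3 NOR A3) NOR (A4 NOR A4)) NOR ((A3 NOR A3) NOR (A4 NOR A4)))))) NOR (A4 NOR A4))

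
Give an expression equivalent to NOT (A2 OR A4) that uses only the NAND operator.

(((A2 NAND A2) NAND (A4 NAND A4)) NAND ((A2 NAND A2) NAND (A4 NAND A4)))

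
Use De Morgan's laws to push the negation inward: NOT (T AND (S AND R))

NOT T OR NOT (S AND R)
De Morgan's: NOT(AND of terms) = OR of negations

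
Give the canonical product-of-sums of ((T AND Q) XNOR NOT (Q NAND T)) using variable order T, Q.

ΠM() = TRUE (no maxterms)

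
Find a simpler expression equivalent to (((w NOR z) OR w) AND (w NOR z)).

By absorption (E AND (E OR v) = E):
= (w NOR z)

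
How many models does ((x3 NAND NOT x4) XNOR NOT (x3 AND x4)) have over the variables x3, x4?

Satisfying assignments: (0,0), (0,1)
Count: 2 out of 4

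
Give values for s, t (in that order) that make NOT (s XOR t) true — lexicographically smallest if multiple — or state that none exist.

s=0, t=0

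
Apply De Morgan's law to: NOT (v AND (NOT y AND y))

NOT v OR NOT (NOT y AND y)
De Morgan's: NOT(AND of terms) = OR of negations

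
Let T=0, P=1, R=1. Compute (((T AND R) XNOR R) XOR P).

Substituting: (((0 AND 1) XNOR 1) XOR 1)
= 1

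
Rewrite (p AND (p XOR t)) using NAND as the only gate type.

((p NAND ((p NAND (p NAND t)) NAND (t NAND (p NAND t)))) NAND (p NAND ((p NAND (p NAND t)) NAND (t NAND (p NAND t)))))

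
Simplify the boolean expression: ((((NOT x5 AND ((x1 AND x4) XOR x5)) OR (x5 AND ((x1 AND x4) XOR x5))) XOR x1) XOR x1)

By XOR self-cancellation ((E XOR v) XOR v = E) then distribution ((E AND v) OR (E AND NOT v) = E):
= ((x1 AND x4) XOR x5)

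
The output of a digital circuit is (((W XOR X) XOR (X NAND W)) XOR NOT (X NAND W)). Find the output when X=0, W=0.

Substituting: (((0 XOR 0) XOR (0 NAND 0)) XOR NOT (0 NAND 0))
= 1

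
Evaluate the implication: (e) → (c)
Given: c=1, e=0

Antecedent (e) = 0; consequent (c) = 1.
0 → 1 = 1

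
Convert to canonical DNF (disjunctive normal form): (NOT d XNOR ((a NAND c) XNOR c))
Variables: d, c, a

(NOT d AND c AND NOT a) OR (d AND NOT c AND NOT a) OR (d AND NOT c AND a) OR (d AND c AND a)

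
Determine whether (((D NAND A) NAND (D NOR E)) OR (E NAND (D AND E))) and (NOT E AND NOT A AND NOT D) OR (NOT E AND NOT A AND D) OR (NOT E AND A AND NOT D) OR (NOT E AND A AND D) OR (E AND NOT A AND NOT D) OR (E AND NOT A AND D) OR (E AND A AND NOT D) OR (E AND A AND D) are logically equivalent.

Yes, they are equivalent — the two output columns agree on all 8 assignments:
E | A | D | Expression 1 | Expression 2
---------------------------------------
0 | 0 | 0 | 1 | 1
0 | 0 | 1 | 1 | 1
0 | 1 | 0 | 1 | 1
0 | 1 | 1 | 1 | 1
1 | 0 | 0 | 1 | 1
1 | 0 | 1 | 1 | 1
1 | 1 | 0 | 1 | 1
1 | 1 | 1 | 1 | 1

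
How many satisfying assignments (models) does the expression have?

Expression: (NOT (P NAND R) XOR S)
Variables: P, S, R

Satisfying assignments: (0,1,0), (0,1,1), (1,0,1), (1,1,0)
Count: 4 out of 8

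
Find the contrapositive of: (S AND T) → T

Contrapositive: NOT T → NOT (S AND T)
Note: A statement and its contrapositive are logically equivalent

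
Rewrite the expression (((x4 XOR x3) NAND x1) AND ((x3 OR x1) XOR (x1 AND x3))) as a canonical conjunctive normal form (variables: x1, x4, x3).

(x1 OR x4 OR x3) AND (x1 OR NOT x4 OR x3) AND (NOT x1 OR x4 OR NOT x3) AND (NOT x1 OR NOT x4 OR x3) AND (NOT x1 OR NOT x4 OR NOT x3)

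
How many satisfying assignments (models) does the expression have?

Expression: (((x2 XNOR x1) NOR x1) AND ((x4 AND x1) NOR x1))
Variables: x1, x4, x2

Satisfying assignments: (0,0,1), (0,1,1)
Count: 2 out of 8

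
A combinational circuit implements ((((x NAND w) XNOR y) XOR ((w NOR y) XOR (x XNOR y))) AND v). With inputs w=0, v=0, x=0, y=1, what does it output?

Substituting: ((((0 NAND 0) XNOR 1) XOR ((0 NOR 1) XOR (0 XNOR 1))) AND 0)
= 0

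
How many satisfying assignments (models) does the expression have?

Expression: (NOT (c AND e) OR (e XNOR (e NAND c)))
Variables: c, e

Satisfying assignments: (0,0), (0,1), (1,0)
Count: 3 out of 4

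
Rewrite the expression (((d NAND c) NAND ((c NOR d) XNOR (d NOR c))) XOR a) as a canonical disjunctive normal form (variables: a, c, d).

(NOT a AND c AND d) OR (a AND NOT c AND NOT d) OR (a AND NOT c AND d) OR (a AND c AND NOT d)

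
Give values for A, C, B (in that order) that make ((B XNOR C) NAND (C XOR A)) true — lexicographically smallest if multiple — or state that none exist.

A=0, C=0, B=0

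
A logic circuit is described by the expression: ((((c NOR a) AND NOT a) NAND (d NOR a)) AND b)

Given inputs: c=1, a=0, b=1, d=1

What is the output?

Substituting: ((((1 NOR 0) AND NOT 0) NAND (1 NOR 0)) AND 1)
= 1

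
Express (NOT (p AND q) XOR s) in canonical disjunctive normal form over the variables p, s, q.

(NOT p AND NOT s AND NOT q) OR (NOT p AND NOT s AND q) OR (p AND NOT s AND NOT q) OR (p AND s AND q)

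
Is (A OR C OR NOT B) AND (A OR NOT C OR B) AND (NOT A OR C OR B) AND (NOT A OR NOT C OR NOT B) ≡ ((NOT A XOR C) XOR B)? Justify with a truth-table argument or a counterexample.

Yes, they are equivalent — the two output columns agree on all 8 assignments:
A | C | B | Expression 1 | Expression 2
---------------------------------------
0 | 0 | 0 | 1 | 1
0 | 0 | 1 | 0 | 0
0 | 1 | 0 | 0 | 0
0 | 1 | 1 | 1 | 1
1 | 0 | 0 | 0 | 0
1 | 0 | 1 | 1 | 1
1 | 1 | 0 | 1 | 1
1 | 1 | 1 | 0 | 0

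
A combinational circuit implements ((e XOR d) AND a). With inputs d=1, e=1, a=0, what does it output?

Substituting: ((1 XOR 1) AND 0)
= 0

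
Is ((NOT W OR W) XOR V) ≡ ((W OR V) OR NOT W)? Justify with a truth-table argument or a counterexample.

No. Counterexample: with V=1, W=0, Expression 1 = 0 but Expression 2 = 1.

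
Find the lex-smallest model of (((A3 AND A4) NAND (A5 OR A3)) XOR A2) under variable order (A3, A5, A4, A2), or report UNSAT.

A3=0, A5=0, A4=0, A2=0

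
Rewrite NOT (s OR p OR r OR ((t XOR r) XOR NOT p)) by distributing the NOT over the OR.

NOT s AND NOT p AND NOT r AND NOT ((t XOR r) XOR NOT p)
De Morgan's: NOT(OR of terms) = AND of negations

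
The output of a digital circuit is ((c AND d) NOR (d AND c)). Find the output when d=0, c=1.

Substituting: ((1 AND 0) NOR (0 AND 1))
= 1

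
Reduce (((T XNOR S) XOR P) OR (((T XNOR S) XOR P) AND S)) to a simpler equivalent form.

By absorption (E OR (E AND v) = E):
= ((T XNOR S) XOR P)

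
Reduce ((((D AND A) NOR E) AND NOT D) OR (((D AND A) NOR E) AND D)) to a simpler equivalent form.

By distribution ((E AND v) OR (E AND NOT v) = E):
= ((D AND A) NOR E)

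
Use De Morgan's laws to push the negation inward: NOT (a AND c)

NOT a OR NOT c
De Morgan's: NOT(AND of terms) = OR of negations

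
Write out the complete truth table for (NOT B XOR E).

B | E | Output
--------------
0 | 0 | 1
0 | 1 | 0
1 | 0 | 0
1 | 1 | 1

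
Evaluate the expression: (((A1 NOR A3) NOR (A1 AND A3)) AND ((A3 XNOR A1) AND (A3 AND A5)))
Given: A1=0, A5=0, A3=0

Substituting: (((0 NOR 0) NOR (0 AND 0)) AND ((0 XNOR 0) AND (0 AND 0)))
= 0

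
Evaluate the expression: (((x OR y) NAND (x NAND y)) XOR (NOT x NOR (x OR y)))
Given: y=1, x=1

Substituting: (((1 OR 1) NAND (1 NAND 1)) XOR (NOT 1 NOR (1 OR 1)))
= 1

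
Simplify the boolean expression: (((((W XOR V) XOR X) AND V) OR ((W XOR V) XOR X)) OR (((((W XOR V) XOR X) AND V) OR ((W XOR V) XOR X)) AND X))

By absorption (E OR (E AND v) = E) then absorption (E OR (E AND v) = E):
= ((W XOR V) XOR X)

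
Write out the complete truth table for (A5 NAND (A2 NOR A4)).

A2 | A4 | A5 | Output
---------------------
0 | 0 | 0 | 1
0 | 0 | 1 | 0
0 | 1 | 0 | 1
0 | 1 | 1 | 1
1 | 0 | 0 | 1
1 | 0 | 1 | 1
1 | 1 | 0 | 1
1 | 1 | 1 | 1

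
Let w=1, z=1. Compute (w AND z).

Substituting: (1 AND 1)
= 1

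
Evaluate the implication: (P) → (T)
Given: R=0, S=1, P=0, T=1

Antecedent (P) = 0; consequent (T) = 1.
0 → 1 = 1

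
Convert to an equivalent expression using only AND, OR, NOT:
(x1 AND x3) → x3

NOT (x1 AND x3) OR x3
(Implication elimination: A → B = NOT A OR B)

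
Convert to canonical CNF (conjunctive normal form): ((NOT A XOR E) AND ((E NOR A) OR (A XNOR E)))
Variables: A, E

(A OR NOT E) AND (NOT A OR E)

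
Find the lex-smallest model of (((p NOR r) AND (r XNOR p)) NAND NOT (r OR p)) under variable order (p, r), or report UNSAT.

p=0, r=1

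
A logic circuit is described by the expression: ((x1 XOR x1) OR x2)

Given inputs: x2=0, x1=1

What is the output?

Substituting: ((1 XOR 1) OR 0)
= 0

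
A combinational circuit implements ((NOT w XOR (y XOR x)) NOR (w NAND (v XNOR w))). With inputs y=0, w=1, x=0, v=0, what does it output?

Substituting: ((NOT 1 XOR (0 XOR 0)) NOR (1 NAND (0 XNOR 1)))
= 0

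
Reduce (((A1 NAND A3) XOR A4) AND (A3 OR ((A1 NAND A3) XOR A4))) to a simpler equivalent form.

By absorption (E AND (E OR v) = E):
= ((A1 NAND A3) XOR A4)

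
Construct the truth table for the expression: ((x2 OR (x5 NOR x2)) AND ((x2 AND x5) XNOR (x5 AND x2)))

x2 | x5 | Output
----------------
0 | 0 | 1
0 | 1 | 0
1 | 0 | 1
1 | 1 | 1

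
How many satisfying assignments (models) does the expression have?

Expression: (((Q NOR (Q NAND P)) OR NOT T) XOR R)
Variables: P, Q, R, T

Satisfying assignments: (0,0,0,0), (0,0,1,1), (0,1,0,0), (0,1,1,1), (1,0,0,0), (1,0,1,1), (1,1,0,0), (1,1,1,1)
Count: 8 out of 16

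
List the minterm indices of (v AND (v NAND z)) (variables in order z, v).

Σm(1) = (NOT z AND v)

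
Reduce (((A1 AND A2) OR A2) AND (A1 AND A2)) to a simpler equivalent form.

By absorption (E AND (E OR v) = E):
= (A1 AND A2)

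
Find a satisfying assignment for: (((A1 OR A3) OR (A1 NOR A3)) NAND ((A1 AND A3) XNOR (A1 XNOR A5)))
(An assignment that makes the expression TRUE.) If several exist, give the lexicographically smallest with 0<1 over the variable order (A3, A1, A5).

A3=0, A1=0, A5=0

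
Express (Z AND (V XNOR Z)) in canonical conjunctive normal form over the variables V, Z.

(V OR Z) AND (V OR NOT Z) AND (NOT V OR Z)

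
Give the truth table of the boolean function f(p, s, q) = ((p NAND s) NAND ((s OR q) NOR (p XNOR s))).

p | s | q | Output
------------------
0 | 0 | 0 | 1
0 | 0 | 1 | 1
0 | 1 | 0 | 1
0 | 1 | 1 | 1
1 | 0 | 0 | 0
1 | 0 | 1 | 1
1 | 1 | 0 | 1
1 | 1 | 1 | 1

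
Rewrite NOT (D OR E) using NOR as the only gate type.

(((D NOR E) NOR (D NOR E)) NOR ((D NOR E) NOR (D NOR E)))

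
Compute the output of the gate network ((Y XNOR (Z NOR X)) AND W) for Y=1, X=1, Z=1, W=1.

Substituting: ((1 XNOR (1 NOR 1)) AND 1)
= 0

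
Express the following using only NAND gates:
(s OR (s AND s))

((s NAND s) NAND (((s NAND s) NAND (s NAND s)) NAND ((s NAND s) NAND (s NAND s))))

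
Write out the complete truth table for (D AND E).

E | D | Output
--------------
0 | 0 | 0
0 | 1 | 0
1 | 0 | 0
1 | 1 | 1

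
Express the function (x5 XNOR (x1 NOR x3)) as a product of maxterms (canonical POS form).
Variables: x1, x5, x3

ΠM(0, 3, 6, 7) = (x1 OR x5 OR x3) AND (x1 OR NOT x5 OR NOT x3) AND (NOT x1 OR NOT x5 OR x3) AND (NOT x1 OR NOT x5 OR NOT x3)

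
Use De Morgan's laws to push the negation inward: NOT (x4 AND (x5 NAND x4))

NOT x4 OR NOT (x5 NAND x4)
De Morgan's: NOT(AND of terms) = OR of negations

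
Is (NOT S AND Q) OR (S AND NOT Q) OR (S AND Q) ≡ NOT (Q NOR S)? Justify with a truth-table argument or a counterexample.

Yes, they are equivalent — the two output columns agree on all 4 assignments:
S | Q | Expression 1 | Expression 2
-----------------------------------
0 | 0 | 0 | 0
0 | 1 | 1 | 1
1 | 0 | 1 | 1
1 | 1 | 1 | 1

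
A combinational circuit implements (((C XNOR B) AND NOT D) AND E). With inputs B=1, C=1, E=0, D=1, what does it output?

Substituting: (((1 XNOR 1) AND NOT 1) AND 0)
= 0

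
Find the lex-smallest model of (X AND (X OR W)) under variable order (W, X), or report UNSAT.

W=0, X=1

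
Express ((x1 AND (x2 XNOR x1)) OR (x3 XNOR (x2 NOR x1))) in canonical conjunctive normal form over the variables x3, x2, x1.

(x3 OR x2 OR x1) AND (NOT x3 OR x2 OR NOT x1) AND (NOT x3 OR NOT x2 OR x1)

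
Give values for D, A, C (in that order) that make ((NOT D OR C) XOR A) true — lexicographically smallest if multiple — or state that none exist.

D=0, A=0, C=0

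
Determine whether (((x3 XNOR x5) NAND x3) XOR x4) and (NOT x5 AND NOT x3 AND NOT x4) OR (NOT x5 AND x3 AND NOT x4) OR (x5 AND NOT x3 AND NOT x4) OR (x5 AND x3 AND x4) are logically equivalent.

Yes, they are equivalent — the two output columns agree on all 8 assignments:
x5 | x3 | x4 | Expression 1 | Expression 2
------------------------------------------
0 | 0 | 0 | 1 | 1
0 | 0 | 1 | 0 | 0
0 | 1 | 0 | 1 | 1
0 | 1 | 1 | 0 | 0
1 | 0 | 0 | 1 | 1
1 | 0 | 1 | 0 | 0
1 | 1 | 0 | 0 | 0
1 | 1 | 1 | 1 | 1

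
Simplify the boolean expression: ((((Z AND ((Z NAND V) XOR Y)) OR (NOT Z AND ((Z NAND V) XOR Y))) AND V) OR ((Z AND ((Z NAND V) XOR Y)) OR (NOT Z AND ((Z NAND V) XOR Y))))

By absorption (E OR (E AND v) = E) then distribution ((E AND v) OR (E AND NOT v) = E):
= ((Z NAND V) XOR Y)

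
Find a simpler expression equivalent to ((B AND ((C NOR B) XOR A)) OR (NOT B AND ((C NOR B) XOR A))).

By distribution ((E AND v) OR (E AND NOT v) = E):
= ((C NOR B) XOR A)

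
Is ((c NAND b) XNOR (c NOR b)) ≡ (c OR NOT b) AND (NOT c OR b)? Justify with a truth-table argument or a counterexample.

Yes, they are equivalent — the two output columns agree on all 4 assignments:
c | b | Expression 1 | Expression 2
-----------------------------------
0 | 0 | 1 | 1
0 | 1 | 0 | 0
1 | 0 | 0 | 0
1 | 1 | 1 | 1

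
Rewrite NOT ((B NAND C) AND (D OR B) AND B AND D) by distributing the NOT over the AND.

NOT (B NAND C) OR NOT (D OR B) OR NOT B OR NOT D
De Morgan's: NOT(AND of terms) = OR of negations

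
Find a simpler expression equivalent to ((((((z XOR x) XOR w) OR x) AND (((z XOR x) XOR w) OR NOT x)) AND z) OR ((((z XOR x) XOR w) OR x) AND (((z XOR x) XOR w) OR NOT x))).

By absorption (E OR (E AND v) = E) then distribution ((E OR v) AND (E OR NOT v) = E):
= ((z XOR x) XOR w)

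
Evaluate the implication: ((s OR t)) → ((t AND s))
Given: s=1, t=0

Antecedent ((s OR t)) = 1; consequent ((t AND s)) = 0.
1 → 0 = 0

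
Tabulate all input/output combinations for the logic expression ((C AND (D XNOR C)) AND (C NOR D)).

D | C | Output
--------------
0 | 0 | 0
0 | 1 | 0
1 | 0 | 0
1 | 1 | 0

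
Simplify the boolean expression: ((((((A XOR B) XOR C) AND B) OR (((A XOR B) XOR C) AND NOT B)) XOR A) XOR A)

By XOR self-cancellation ((E XOR v) XOR v = E) then distribution ((E AND v) OR (E AND NOT v) = E):
= ((A XOR B) XOR C)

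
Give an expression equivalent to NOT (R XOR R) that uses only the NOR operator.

(((((R NOR R) NOR (R NOR R)) NOR ((R NOR R) NOR (R NOR R))) NOR ((((R NOR R) NOR (R NOR R)) NOR ((R NOR R) NOR (R NOR R))) NOR (((R NOR R) NOR (R NOR R)) NOR ((R NOR R) NOR (R NOR R))))) NOR ((((R NOR R) NOR (R NOR R)) NOR ((R NOR R) NOR (R NOR R))) NOR ((((R NOR R) NOR (R NOR R)) NOR ((R NOR R) NOR (R NOR R))) NOR (((R NOR R) NOR (R NOR R)) NOR ((R NOR R) NOR (R NOR R))))))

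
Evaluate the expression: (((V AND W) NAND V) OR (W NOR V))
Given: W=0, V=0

Substituting: (((0 AND 0) NAND 0) OR (0 NOR 0))
= 1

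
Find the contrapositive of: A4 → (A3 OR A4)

Contrapositive: NOT (A3 OR A4) → NOT A4
Note: A statement and its contrapositive are logically equivalent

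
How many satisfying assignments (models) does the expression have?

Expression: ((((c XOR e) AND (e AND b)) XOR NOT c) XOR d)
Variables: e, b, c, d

Satisfying assignments: (0,0,0,0), (0,0,1,1), (0,1,0,0), (0,1,1,1), (1,0,0,0), (1,0,1,1), (1,1,0,1), (1,1,1,1)
Count: 8 out of 16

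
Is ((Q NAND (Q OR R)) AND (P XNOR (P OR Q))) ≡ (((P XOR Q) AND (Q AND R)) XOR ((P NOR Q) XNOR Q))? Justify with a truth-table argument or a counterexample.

No. Counterexample: with Q=0, R=0, P=0, Expression 1 = 1 but Expression 2 = 0.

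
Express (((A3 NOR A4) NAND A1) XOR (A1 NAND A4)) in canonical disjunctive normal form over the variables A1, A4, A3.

(A1 AND NOT A4 AND NOT A3) OR (A1 AND A4 AND NOT A3) OR (A1 AND A4 AND A3)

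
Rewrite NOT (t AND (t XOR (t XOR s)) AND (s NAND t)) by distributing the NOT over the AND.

NOT t OR NOT (t XOR (t XOR s)) OR NOT (s NAND t)
De Morgan's: NOT(AND of terms) = OR of negations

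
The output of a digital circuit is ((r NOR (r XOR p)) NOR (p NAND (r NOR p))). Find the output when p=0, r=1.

Substituting: ((1 NOR (1 XOR 0)) NOR (0 NAND (1 NOR 0)))
= 0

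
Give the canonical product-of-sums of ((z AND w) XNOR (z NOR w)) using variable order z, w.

ΠM(0, 3) = (z OR w) AND (NOT z OR NOT w)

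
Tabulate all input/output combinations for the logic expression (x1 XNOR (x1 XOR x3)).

x3 | x1 | Output
----------------
0 | 0 | 1
0 | 1 | 1
1 | 0 | 0
1 | 1 | 0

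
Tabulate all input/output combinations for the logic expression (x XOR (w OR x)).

w | x | Output
--------------
0 | 0 | 0
0 | 1 | 0
1 | 0 | 1
1 | 1 | 0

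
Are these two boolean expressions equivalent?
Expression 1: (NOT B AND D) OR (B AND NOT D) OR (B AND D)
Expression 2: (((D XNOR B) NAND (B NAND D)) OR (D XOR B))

Yes, they are equivalent — the two output columns agree on all 4 assignments:
B | D | Expression 1 | Expression 2
-----------------------------------
0 | 0 | 0 | 0
0 | 1 | 1 | 1
1 | 0 | 1 | 1
1 | 1 | 1 | 1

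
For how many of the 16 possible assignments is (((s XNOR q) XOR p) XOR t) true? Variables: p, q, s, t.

Satisfying assignments: (0,0,0,0), (0,0,1,1), (0,1,0,1), (0,1,1,0), (1,0,0,1), (1,0,1,0), (1,1,0,0), (1,1,1,1)
Count: 8 out of 16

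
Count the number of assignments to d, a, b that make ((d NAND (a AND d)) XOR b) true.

Satisfying assignments: (0,0,0), (0,1,0), (1,0,0), (1,1,1)
Count: 4 out of 8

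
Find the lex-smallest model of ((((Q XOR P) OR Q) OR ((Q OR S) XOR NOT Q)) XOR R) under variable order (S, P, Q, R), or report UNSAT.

S=0, P=0, Q=0, R=0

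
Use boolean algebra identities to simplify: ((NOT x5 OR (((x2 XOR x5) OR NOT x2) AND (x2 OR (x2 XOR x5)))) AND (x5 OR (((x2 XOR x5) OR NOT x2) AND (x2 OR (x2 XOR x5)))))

By distribution ((E OR v) AND (E OR NOT v) = E) then distribution ((E OR v) AND (E OR NOT v) = E):
= (x2 XOR x5)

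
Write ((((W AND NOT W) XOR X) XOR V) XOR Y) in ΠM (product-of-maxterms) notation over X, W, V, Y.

ΠM(0, 3, 4, 7, 9, 10, 13, 14) = (X OR W OR V OR Y) AND (X OR W OR NOT V OR NOT Y) AND (X OR NOT W OR V OR Y) AND (X OR NOT W OR NOT V OR NOT Y) AND (NOT X OR W OR V OR NOT Y) AND (NOT X OR W OR NOT V OR Y) AND (NOT X OR NOT W OR V OR NOT Y) AND (NOT X OR NOT W OR NOT V OR Y)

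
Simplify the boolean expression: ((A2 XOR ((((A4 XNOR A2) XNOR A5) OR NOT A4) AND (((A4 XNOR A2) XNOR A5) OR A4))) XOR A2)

By XOR self-cancellation ((E XOR v) XOR v = E) then distribution ((E OR v) AND (E OR NOT v) = E):
= ((A4 XNOR A2) XNOR A5)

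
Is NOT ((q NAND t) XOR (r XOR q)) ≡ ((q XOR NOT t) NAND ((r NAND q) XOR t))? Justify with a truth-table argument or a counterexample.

No. Counterexample: with r=0, q=0, t=1, Expression 1 = 0 but Expression 2 = 1.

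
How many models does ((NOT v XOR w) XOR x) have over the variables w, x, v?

Satisfying assignments: (0,0,0), (0,1,1), (1,0,1), (1,1,0)
Count: 4 out of 8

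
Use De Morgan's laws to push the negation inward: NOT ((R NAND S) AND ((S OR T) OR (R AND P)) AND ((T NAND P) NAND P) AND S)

NOT (R NAND S) OR NOT ((S OR T) OR (R AND P)) OR NOT ((T NAND P) NAND P) OR NOT S
De Morgan's: NOT(AND of terms) = OR of negations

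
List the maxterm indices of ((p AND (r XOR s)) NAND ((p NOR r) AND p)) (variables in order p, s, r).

ΠM() = TRUE (no maxterms)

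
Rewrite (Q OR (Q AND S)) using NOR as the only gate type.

((Q NOR ((Q NOR Q) NOR (S NOR S))) NOR (Q NOR ((Q NOR Q) NOR (S NOR S))))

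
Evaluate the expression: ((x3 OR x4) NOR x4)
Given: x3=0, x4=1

Substituting: ((0 OR 1) NOR 1)
= 0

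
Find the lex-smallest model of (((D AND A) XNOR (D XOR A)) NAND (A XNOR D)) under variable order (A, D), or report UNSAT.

A=0, D=1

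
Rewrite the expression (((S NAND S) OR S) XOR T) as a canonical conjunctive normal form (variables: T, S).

(NOT T OR S) AND (NOT T OR NOT S)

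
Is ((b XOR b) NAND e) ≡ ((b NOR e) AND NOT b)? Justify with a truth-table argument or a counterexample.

No. Counterexample: with b=0, e=1, Expression 1 = 1 but Expression 2 = 0.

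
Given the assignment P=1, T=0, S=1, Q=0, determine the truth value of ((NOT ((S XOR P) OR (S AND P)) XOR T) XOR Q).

Substituting: ((NOT ((1 XOR 1) OR (1 AND 1)) XOR 0) XOR 0)
= 0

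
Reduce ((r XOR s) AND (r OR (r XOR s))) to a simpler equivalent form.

By absorption (E AND (E OR v) = E):
= (r XOR s)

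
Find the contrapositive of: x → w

Contrapositive: NOT w → NOT x
Note: A statement and its contrapositive are logically equivalent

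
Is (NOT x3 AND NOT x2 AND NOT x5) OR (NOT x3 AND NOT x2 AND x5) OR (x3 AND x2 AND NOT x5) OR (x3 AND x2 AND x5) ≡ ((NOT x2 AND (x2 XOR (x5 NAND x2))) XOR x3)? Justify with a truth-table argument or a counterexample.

Yes, they are equivalent — the two output columns agree on all 8 assignments:
x3 | x2 | x5 | Expression 1 | Expression 2
------------------------------------------
0 | 0 | 0 | 1 | 1
0 | 0 | 1 | 1 | 1
0 | 1 | 0 | 0 | 0
0 | 1 | 1 | 0 | 0
1 | 0 | 0 | 0 | 0
1 | 0 | 1 | 0 | 0
1 | 1 | 0 | 1 | 1
1 | 1 | 1 | 1 | 1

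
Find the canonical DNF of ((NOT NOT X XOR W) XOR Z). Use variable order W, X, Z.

(NOT W AND NOT X AND Z) OR (NOT W AND X AND NOT Z) OR (W AND NOT X AND NOT Z) OR (W AND X AND Z)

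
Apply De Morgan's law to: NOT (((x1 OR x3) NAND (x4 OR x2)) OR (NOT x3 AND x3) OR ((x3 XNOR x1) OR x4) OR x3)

NOT ((x1 OR x3) NAND (x4 OR x2)) AND NOT (NOT x3 AND x3) AND NOT ((x3 XNOR x1) OR x4) AND NOT x3
De Morgan's: NOT(OR of terms) = AND of negations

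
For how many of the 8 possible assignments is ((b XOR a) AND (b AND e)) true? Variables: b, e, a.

Satisfying assignments: (1,1,0)
Count: 1 out of 8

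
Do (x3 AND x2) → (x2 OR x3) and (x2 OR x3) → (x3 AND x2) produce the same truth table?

No, Converse is not equivalent to original (counterexample: x3=0, x1=0, x2=1)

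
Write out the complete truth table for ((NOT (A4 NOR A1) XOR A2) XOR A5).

A1 | A2 | A5 | A4 | Output
--------------------------
0 | 0 | 0 | 0 | 0
0 | 0 | 0 | 1 | 1
0 | 0 | 1 | 0 | 1
0 | 0 | 1 | 1 | 0
0 | 1 | 0 | 0 | 1
0 | 1 | 0 | 1 | 0
0 | 1 | 1 | 0 | 0
0 | 1 | 1 | 1 | 1
1 | 0 | 0 | 0 | 1
1 | 0 | 0 | 1 | 1
1 | 0 | 1 | 0 | 0
1 | 0 | 1 | 1 | 0
1 | 1 | 0 | 0 | 0
1 | 1 | 0 | 1 | 0
1 | 1 | 1 | 0 | 1
1 | 1 | 1 | 1 | 1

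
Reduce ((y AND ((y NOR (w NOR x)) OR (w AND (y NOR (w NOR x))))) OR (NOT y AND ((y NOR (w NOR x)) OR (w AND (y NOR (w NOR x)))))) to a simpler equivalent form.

By distribution ((E AND v) OR (E AND NOT v) = E) then absorption (E OR (E AND v) = E):
= (y NOR (w NOR x))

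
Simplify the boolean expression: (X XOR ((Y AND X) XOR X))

By XOR self-cancellation ((E XOR v) XOR v = E):
= (Y AND X)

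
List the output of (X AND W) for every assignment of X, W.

X | W | Output
--------------
0 | 0 | 0
0 | 1 | 0
1 | 0 | 0
1 | 1 | 1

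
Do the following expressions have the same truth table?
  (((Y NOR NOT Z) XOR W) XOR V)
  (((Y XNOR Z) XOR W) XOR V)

No. Counterexample: with W=0, Y=0, Z=0, V=0, Expression 1 = 0 but Expression 2 = 1.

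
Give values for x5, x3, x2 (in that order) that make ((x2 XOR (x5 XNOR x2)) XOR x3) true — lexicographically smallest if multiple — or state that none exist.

x5=0, x3=0, x2=0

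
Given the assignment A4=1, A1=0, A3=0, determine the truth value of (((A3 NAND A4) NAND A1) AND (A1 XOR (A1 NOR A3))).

Substituting: (((0 NAND 1) NAND 0) AND (0 XOR (0 NOR 0)))
= 1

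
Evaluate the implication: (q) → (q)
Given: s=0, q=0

Antecedent (q) = 0; consequent (q) = 0.
0 → 0 = 1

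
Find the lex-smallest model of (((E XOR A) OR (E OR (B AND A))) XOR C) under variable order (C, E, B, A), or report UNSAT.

C=0, E=0, B=0, A=1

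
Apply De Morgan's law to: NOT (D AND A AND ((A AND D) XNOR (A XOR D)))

NOT D OR NOT A OR NOT ((A AND D) XNOR (A XOR D))
De Morgan's: NOT(AND of terms) = OR of negations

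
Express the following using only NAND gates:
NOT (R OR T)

(((R NAND R) NAND (T NAND T)) NAND ((R NAND R) NAND (T NAND T)))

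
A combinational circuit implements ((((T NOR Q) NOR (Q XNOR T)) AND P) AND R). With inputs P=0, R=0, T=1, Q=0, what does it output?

Substituting: ((((1 NOR 0) NOR (0 XNOR 1)) AND 0) AND 0)
= 0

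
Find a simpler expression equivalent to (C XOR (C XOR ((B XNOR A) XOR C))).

By XOR self-cancellation ((E XOR v) XOR v = E):
= ((B XNOR A) XOR C)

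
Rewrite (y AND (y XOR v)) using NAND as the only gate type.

((y NAND ((y NAND (y NAND v)) NAND (v NAND (y NAND v)))) NAND (y NAND ((y NAND (y NAND v)) NAND (v NAND (y NAND v)))))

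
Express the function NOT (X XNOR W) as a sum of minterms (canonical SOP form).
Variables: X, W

Σm(1, 2) = (NOT X AND W) OR (X AND NOT W)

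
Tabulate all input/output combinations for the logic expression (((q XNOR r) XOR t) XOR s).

q | r | t | s | Output
----------------------
0 | 0 | 0 | 0 | 1
0 | 0 | 0 | 1 | 0
0 | 0 | 1 | 0 | 0
0 | 0 | 1 | 1 | 1
0 | 1 | 0 | 0 | 0
0 | 1 | 0 | 1 | 1
0 | 1 | 1 | 0 | 1
0 | 1 | 1 | 1 | 0
1 | 0 | 0 | 0 | 0
1 | 0 | 0 | 1 | 1
1 | 0 | 1 | 0 | 1
1 | 0 | 1 | 1 | 0
1 | 1 | 0 | 0 | 1
1 | 1 | 0 | 1 | 0
1 | 1 | 1 | 0 | 0
1 | 1 | 1 | 1 | 1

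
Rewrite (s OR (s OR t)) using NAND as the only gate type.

((s NAND s) NAND (((s NAND s) NAND (t NAND t)) NAND ((s NAND s) NAND (t NAND t))))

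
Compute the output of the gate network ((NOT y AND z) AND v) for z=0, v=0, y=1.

Substituting: ((NOT 1 AND 0) AND 0)
= 0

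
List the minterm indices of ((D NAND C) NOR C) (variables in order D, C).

Σm() = FALSE (no minterms)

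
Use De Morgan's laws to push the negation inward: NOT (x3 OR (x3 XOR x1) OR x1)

NOT x3 AND NOT (x3 XOR x1) AND NOT x1
De Morgan's: NOT(OR of terms) = AND of negations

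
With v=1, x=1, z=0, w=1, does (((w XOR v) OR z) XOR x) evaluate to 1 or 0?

Substituting: (((1 XOR 1) OR 0) XOR 1)
= 1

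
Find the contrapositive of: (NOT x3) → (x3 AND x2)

Contrapositive: NOT (x3 AND x2) → x3
Note: A statement and its contrapositive are logically equivalent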